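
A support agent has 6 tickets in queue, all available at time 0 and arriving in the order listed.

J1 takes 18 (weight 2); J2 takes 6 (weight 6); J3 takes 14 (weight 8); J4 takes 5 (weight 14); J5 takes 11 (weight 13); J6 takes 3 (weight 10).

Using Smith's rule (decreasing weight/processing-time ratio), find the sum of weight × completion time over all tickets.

WSPT (decreasing weight/processing-time ratio): J6 J4 J5 J2 J3 J1.
J6: finishes 3, weight 10, w·C = 30
J4: finishes 8, weight 14, w·C = 112
J5: finishes 19, weight 13, w·C = 247
J2: finishes 25, weight 6, w·C = 150
J3: finishes 39, weight 8, w·C = 312
J1: finishes 57, weight 2, w·C = 114
Sum = 30+112+247+150+312+114 = 965.

965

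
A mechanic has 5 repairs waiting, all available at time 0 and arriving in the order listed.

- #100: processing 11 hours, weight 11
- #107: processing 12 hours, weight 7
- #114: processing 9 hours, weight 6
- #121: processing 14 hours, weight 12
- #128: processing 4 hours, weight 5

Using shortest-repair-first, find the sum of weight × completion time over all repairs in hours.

1214

SPT (increasing processing time): #128 #114 #100 #107 #121.
#128: finishes 4, weight 5, w·C = 20
#114: finishes 13, weight 6, w·C = 78
#100: finishes 24, weight 11, w·C = 264
#107: finishes 36, weight 7, w·C = 252
#121: finishes 50, weight 12, w·C = 600
Sum = 20+78+264+252+600 = 1214.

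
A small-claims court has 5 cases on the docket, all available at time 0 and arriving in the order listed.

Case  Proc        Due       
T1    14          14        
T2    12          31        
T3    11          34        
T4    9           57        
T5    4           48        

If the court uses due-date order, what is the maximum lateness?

3

EDD (increasing due date): T1 T2 T3 T5 T4.
T1: 0→14, due 14, lateness 0
T2: 14→26, due 31, lateness -5
T3: 26→37, due 34, lateness 3
T5: 37→41, due 48, lateness -7
T4: 41→50, due 57, lateness -7
Maximum = 3.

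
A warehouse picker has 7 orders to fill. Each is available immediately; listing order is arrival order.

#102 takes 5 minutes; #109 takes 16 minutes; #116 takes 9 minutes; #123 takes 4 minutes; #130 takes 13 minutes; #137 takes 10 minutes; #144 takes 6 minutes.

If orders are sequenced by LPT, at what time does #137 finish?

LPT (decreasing processing time): #109 #130 #137 #116 #144 #102 #123.
#109: 0→16
#130: 16→29
#137: 29→39

39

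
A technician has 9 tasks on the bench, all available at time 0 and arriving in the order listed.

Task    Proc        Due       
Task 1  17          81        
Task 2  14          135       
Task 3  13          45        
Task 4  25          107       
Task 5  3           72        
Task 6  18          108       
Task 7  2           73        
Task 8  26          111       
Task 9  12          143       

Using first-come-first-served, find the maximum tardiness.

FIFO (arrival order): Task 1 Task 2 Task 3 Task 4 Task 5 Task 6 Task 7 Task 8 Task 9.
Task 1: 0→17, due 81, tardiness 0
Task 2: 17→31, due 135, tardiness 0
Task 3: 31→44, due 45, tardiness 0
Task 4: 44→69, due 107, tardiness 0
Task 5: 69→72, due 72, tardiness 0
Task 6: 72→90, due 108, tardiness 0
Task 7: 90→92, due 73, tardiness 19
Task 8: 92→118, due 111, tardiness 7
Task 9: 118→130, due 143, tardiness 0
Maximum = 19.

19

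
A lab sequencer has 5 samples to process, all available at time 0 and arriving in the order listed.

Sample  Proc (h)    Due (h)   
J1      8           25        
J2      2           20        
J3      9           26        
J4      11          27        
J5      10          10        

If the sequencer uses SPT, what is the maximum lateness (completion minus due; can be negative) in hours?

SPT (increasing processing time): J2 J1 J3 J5 J4.
J2: 0→2, due 20, lateness -18
J1: 2→10, due 25, lateness -15
J3: 10→19, due 26, lateness -7
J5: 19→29, due 10, lateness 19
J4: 29→40, due 27, lateness 13
Maximum = 19.

19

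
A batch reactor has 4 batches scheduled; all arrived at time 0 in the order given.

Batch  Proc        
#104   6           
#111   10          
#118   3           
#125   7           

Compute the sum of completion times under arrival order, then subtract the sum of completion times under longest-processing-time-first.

-9

FIFO (arrival order): #104 #111 #118 #125.
#104: 0→6
#111: 6→16
#118: 16→19
#125: 19→26
Sum = 6+16+19+26 = 67.
LPT (decreasing processing time): #111 #125 #104 #118.
#111: 0→10
#125: 10→17
#104: 17→23
#118: 23→26
Sum = 10+17+23+26 = 76.
Difference = 67 − 76 = -9.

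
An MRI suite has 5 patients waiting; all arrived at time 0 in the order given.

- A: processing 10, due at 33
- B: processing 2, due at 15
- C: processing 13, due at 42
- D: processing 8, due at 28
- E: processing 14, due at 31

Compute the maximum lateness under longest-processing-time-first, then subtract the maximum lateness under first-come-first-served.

16

LPT (decreasing processing time): E C A D B.
E: 0→14, due 31, lateness -17
C: 14→27, due 42, lateness -15
A: 27→37, due 33, lateness 4
D: 37→45, due 28, lateness 17
B: 45→47, due 15, lateness 32
Maximum = 32.
FIFO (arrival order): A B C D E.
A: 0→10, due 33, lateness -23
B: 10→12, due 15, lateness -3
C: 12→25, due 42, lateness -17
D: 25→33, due 28, lateness 5
E: 33→47, due 31, lateness 16
Maximum = 16.
Difference = 32 − 16 = 16.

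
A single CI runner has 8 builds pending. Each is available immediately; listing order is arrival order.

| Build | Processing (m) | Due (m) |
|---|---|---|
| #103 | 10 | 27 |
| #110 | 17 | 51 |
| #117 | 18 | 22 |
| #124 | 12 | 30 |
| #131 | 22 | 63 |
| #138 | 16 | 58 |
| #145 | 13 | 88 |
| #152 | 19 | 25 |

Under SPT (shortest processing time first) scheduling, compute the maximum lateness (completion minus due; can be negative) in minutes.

SPT (increasing processing time): #103 #124 #145 #138 #110 #117 #152 #131.
#103: 0→10, due 27, lateness -17
#124: 10→22, due 30, lateness -8
#145: 22→35, due 88, lateness -53
#138: 35→51, due 58, lateness -7
#110: 51→68, due 51, lateness 17
#117: 68→86, due 22, lateness 64
#152: 86→105, due 25, lateness 80
#131: 105→127, due 63, lateness 64
Maximum = 80.

80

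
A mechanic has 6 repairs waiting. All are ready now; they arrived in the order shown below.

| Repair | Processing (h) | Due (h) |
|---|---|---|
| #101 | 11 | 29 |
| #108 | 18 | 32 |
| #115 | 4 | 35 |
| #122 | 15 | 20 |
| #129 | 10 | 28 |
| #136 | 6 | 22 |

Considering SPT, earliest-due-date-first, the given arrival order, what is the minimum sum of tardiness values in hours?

60

SPT (increasing processing time): #115 #136 #129 #101 #122 #108.
#115: 0→4, due 35, tardiness 0
#136: 4→10, due 22, tardiness 0
#129: 10→20, due 28, tardiness 0
#101: 20→31, due 29, tardiness 2
#122: 31→46, due 20, tardiness 26
#108: 46→64, due 32, tardiness 32
Sum = 0+0+0+2+26+32 = 60.
EDD (increasing due date): #122 #136 #129 #101 #108 #115.
#122: 0→15, due 20, tardiness 0
#136: 15→21, due 22, tardiness 0
#129: 21→31, due 28, tardiness 3
#101: 31→42, due 29, tardiness 13
#108: 42→60, due 32, tardiness 28
#115: 60→64, due 35, tardiness 29
Sum = 0+0+3+13+28+29 = 73.
FIFO (arrival order): #101 #108 #115 #122 #129 #136.
#101: 0→11, due 29, tardiness 0
#108: 11→29, due 32, tardiness 0
#115: 29→33, due 35, tardiness 0
#122: 33→48, due 20, tardiness 28
#129: 48→58, due 28, tardiness 30
#136: 58→64, due 22, tardiness 42
Sum = 0+0+0+28+30+42 = 100.
SPT 60, EDD 73, FIFO 100 → minimum 60.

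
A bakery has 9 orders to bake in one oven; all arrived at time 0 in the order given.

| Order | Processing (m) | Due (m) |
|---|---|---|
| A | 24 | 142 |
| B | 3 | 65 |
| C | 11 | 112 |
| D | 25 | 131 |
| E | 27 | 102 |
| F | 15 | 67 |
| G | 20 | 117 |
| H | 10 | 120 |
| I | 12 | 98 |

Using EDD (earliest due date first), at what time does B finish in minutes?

3

EDD (increasing due date): B F I E C G H D A.
B: 0→3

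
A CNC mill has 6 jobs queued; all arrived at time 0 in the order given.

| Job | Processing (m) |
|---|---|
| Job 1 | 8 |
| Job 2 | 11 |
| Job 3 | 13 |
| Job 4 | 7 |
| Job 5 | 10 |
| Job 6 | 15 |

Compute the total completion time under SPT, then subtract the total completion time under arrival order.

-15

SPT (increasing processing time): Job 4 Job 1 Job 5 Job 2 Job 3 Job 6.
Job 4: 0→7
Job 1: 7→15
Job 5: 15→25
Job 2: 25→36
Job 3: 36→49
Job 6: 49→64
Sum = 7+15+25+36+49+64 = 196.
FIFO (arrival order): Job 1 Job 2 Job 3 Job 4 Job 5 Job 6.
Job 1: 0→8
Job 2: 8→19
Job 3: 19→32
Job 4: 32→39
Job 5: 39→49
Job 6: 49→64
Sum = 8+19+32+39+49+64 = 211.
Difference = 196 − 211 = -15.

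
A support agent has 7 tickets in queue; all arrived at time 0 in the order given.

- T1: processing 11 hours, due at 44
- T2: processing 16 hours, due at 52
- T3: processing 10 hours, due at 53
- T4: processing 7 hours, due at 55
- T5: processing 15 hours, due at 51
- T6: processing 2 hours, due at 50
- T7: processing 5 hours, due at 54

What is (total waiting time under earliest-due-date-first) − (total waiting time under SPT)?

77

EDD (increasing due date): T1 T6 T5 T2 T3 T7 T4.
T1: waits 0, runs 0→11
T6: waits 11, runs 11→13
T5: waits 13, runs 13→28
T2: waits 28, runs 28→44
T3: waits 44, runs 44→54
T7: waits 54, runs 54→59
T4: waits 59, runs 59→66
Sum = 0+11+13+28+44+54+59 = 209.
SPT (increasing processing time): T6 T7 T4 T3 T1 T5 T2.
T6: waits 0, runs 0→2
T7: waits 2, runs 2→7
T4: waits 7, runs 7→14
T3: waits 14, runs 14→24
T1: waits 24, runs 24→35
T5: waits 35, runs 35→50
T2: waits 50, runs 50→66
Sum = 0+2+7+14+24+35+50 = 132.
Difference = 209 − 132 = 77.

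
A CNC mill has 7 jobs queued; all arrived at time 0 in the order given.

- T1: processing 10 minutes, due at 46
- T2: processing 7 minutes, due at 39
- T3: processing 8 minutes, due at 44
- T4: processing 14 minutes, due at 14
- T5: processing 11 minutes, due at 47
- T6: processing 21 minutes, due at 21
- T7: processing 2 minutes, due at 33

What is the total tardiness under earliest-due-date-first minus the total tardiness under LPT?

EDD (increasing due date): T4 T6 T7 T2 T3 T1 T5.
T4: 0→14, due 14, tardiness 0
T6: 14→35, due 21, tardiness 14
T7: 35→37, due 33, tardiness 4
T2: 37→44, due 39, tardiness 5
T3: 44→52, due 44, tardiness 8
T1: 52→62, due 46, tardiness 16
T5: 62→73, due 47, tardiness 26
Sum = 0+14+4+5+8+16+26 = 73.
LPT (decreasing processing time): T6 T4 T5 T1 T3 T2 T7.
T6: 0→21, due 21, tardiness 0
T4: 21→35, due 14, tardiness 21
T5: 35→46, due 47, tardiness 0
T1: 46→56, due 46, tardiness 10
T3: 56→64, due 44, tardiness 20
T2: 64→71, due 39, tardiness 32
T7: 71→73, due 33, tardiness 40
Sum = 0+21+0+10+20+32+40 = 123.
Difference = 73 − 123 = -50.

-50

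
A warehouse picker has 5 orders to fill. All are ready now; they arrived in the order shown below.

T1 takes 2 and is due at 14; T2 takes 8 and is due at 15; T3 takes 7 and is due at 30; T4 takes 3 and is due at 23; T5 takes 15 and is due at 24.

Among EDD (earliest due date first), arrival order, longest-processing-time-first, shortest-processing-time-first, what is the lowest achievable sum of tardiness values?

EDD (increasing due date): T1 T2 T4 T5 T3.
T1: 0→2, due 14, tardiness 0
T2: 2→10, due 15, tardiness 0
T4: 10→13, due 23, tardiness 0
T5: 13→28, due 24, tardiness 4
T3: 28→35, due 30, tardiness 5
Sum = 0+0+0+4+5 = 9.
FIFO (arrival order): T1 T2 T3 T4 T5.
T1: 0→2, due 14, tardiness 0
T2: 2→10, due 15, tardiness 0
T3: 10→17, due 30, tardiness 0
T4: 17→20, due 23, tardiness 0
T5: 20→35, due 24, tardiness 11
Sum = 0+0+0+0+11 = 11.
LPT (decreasing processing time): T5 T2 T3 T4 T1.
T5: 0→15, due 24, tardiness 0
T2: 15→23, due 15, tardiness 8
T3: 23→30, due 30, tardiness 0
T4: 30→33, due 23, tardiness 10
T1: 33→35, due 14, tardiness 21
Sum = 0+8+0+10+21 = 39.
SPT (increasing processing time): T1 T4 T3 T2 T5.
T1: 0→2, due 14, tardiness 0
T4: 2→5, due 23, tardiness 0
T3: 5→12, due 30, tardiness 0
T2: 12→20, due 15, tardiness 5
T5: 20→35, due 24, tardiness 11
Sum = 0+0+0+5+11 = 16.
EDD 9, FIFO 11, LPT 39, SPT 16 → minimum 9.

9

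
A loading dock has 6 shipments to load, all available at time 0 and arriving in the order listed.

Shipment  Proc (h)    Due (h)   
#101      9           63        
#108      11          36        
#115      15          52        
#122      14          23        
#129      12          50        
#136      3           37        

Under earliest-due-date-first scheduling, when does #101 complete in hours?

EDD (increasing due date): #122 #108 #136 #129 #115 #101.
#122: 0→14
#108: 14→25
#136: 25→28
#129: 28→40
#115: 40→55
#101: 55→64

64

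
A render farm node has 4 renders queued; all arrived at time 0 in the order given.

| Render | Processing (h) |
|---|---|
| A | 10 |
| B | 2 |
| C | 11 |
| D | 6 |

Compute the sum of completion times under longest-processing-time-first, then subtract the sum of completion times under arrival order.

LPT (decreasing processing time): C A D B.
C: 0→11
A: 11→21
D: 21→27
B: 27→29
Sum = 11+21+27+29 = 88.
FIFO (arrival order): A B C D.
A: 0→10
B: 10→12
C: 12→23
D: 23→29
Sum = 10+12+23+29 = 74.
Difference = 88 − 74 = 14.

14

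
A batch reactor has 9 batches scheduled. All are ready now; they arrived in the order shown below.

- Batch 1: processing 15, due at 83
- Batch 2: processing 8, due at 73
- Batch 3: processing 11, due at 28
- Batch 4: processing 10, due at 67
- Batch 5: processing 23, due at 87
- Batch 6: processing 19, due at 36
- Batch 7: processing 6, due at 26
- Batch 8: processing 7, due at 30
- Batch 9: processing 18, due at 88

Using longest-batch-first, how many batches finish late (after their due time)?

LPT (decreasing processing time): Batch 5 Batch 6 Batch 9 Batch 1 Batch 3 Batch 4 Batch 2 Batch 8 Batch 7.
Batch 5: 0→23, due 87, tardiness 0
Batch 6: 23→42, due 36, tardiness 6
Batch 9: 42→60, due 88, tardiness 0
Batch 1: 60→75, due 83, tardiness 0
Batch 3: 75→86, due 28, tardiness 58
Batch 4: 86→96, due 67, tardiness 29
Batch 2: 96→104, due 73, tardiness 31
Batch 8: 104→111, due 30, tardiness 81
Batch 7: 111→117, due 26, tardiness 91
Late batches: 6.

6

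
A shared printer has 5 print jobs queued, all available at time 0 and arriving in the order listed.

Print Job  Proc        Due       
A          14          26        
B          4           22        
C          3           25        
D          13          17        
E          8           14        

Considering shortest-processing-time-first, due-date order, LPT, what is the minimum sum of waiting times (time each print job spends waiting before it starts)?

53

SPT (increasing processing time): C B E D A.
C: waits 0, runs 0→3
B: waits 3, runs 3→7
E: waits 7, runs 7→15
D: waits 15, runs 15→28
A: waits 28, runs 28→42
Sum = 0+3+7+15+28 = 53.
EDD (increasing due date): E D B C A.
E: waits 0, runs 0→8
D: waits 8, runs 8→21
B: waits 21, runs 21→25
C: waits 25, runs 25→28
A: waits 28, runs 28→42
Sum = 0+8+21+25+28 = 82.
LPT (decreasing processing time): A D E B C.
A: waits 0, runs 0→14
D: waits 14, runs 14→27
E: waits 27, runs 27→35
B: waits 35, runs 35→39
C: waits 39, runs 39→42
Sum = 0+14+27+35+39 = 115.
SPT 53, EDD 82, LPT 115 → minimum 53.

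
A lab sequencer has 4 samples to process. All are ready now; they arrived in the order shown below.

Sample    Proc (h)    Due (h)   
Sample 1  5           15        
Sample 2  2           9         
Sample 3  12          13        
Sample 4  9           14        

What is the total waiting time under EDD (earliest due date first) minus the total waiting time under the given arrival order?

8

EDD (increasing due date): Sample 2 Sample 3 Sample 4 Sample 1.
Sample 2: waits 0, runs 0→2
Sample 3: waits 2, runs 2→14
Sample 4: waits 14, runs 14→23
Sample 1: waits 23, runs 23→28
Sum = 0+2+14+23 = 39.
FIFO (arrival order): Sample 1 Sample 2 Sample 3 Sample 4.
Sample 1: waits 0, runs 0→5
Sample 2: waits 5, runs 5→7
Sample 3: waits 7, runs 7→19
Sample 4: waits 19, runs 19→28
Sum = 0+5+7+19 = 31.
Difference = 39 − 31 = 8.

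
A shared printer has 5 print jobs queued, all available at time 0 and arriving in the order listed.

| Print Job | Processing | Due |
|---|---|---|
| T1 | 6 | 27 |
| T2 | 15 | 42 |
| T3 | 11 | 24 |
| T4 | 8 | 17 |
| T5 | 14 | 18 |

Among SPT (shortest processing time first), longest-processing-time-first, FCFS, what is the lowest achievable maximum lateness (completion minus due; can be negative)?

21

SPT (increasing processing time): T1 T4 T3 T5 T2.
T1: 0→6, due 27, lateness -21
T4: 6→14, due 17, lateness -3
T3: 14→25, due 24, lateness 1
T5: 25→39, due 18, lateness 21
T2: 39→54, due 42, lateness 12
Maximum = 21.
LPT (decreasing processing time): T2 T5 T3 T4 T1.
T2: 0→15, due 42, lateness -27
T5: 15→29, due 18, lateness 11
T3: 29→40, due 24, lateness 16
T4: 40→48, due 17, lateness 31
T1: 48→54, due 27, lateness 27
Maximum = 31.
FIFO (arrival order): T1 T2 T3 T4 T5.
T1: 0→6, due 27, lateness -21
T2: 6→21, due 42, lateness -21
T3: 21→32, due 24, lateness 8
T4: 32→40, due 17, lateness 23
T5: 40→54, due 18, lateness 36
Maximum = 36.
SPT 21, LPT 31, FIFO 36 → minimum 21.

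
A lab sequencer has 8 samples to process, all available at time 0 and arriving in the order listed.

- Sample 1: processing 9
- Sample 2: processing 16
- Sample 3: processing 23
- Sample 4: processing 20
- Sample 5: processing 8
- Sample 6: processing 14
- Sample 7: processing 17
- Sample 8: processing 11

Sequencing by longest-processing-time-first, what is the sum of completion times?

621

LPT (decreasing processing time): Sample 3 Sample 4 Sample 7 Sample 2 Sample 6 Sample 8 Sample 1 Sample 5.
Sample 3: 0→23
Sample 4: 23→43
Sample 7: 43→60
Sample 2: 60→76
Sample 6: 76→90
Sample 8: 90→101
Sample 1: 101→110
Sample 5: 110→118
Sum = 23+43+60+76+90+101+110+118 = 621.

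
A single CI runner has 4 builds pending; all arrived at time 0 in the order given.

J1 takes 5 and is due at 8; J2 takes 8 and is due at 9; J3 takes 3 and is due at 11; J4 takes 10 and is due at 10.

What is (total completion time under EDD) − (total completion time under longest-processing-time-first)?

EDD (increasing due date): J1 J2 J4 J3.
J1: 0→5
J2: 5→13
J4: 13→23
J3: 23→26
Sum = 5+13+23+26 = 67.
LPT (decreasing processing time): J4 J2 J1 J3.
J4: 0→10
J2: 10→18
J1: 18→23
J3: 23→26
Sum = 10+18+23+26 = 77.
Difference = 67 − 77 = -10.

-10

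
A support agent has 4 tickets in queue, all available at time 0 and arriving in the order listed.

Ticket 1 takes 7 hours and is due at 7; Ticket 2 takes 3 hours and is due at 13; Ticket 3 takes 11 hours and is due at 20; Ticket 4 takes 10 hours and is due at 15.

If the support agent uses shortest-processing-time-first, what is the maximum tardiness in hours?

SPT (increasing processing time): Ticket 2 Ticket 1 Ticket 4 Ticket 3.
Ticket 2: 0→3, due 13, tardiness 0
Ticket 1: 3→10, due 7, tardiness 3
Ticket 4: 10→20, due 15, tardiness 5
Ticket 3: 20→31, due 20, tardiness 11
Maximum = 11.

11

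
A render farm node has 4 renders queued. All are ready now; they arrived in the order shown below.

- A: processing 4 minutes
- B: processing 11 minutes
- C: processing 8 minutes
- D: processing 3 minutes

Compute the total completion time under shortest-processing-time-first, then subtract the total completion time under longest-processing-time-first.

-28

SPT (increasing processing time): D A C B.
D: 0→3
A: 3→7
C: 7→15
B: 15→26
Sum = 3+7+15+26 = 51.
LPT (decreasing processing time): B C A D.
B: 0→11
C: 11→19
A: 19→23
D: 23→26
Sum = 11+19+23+26 = 79.
Difference = 51 − 79 = -28.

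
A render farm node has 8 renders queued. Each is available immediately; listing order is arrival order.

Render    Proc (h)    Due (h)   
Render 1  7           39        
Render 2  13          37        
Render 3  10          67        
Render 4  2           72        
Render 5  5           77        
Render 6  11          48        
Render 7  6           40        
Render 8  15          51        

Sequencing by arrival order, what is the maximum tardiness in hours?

FIFO (arrival order): Render 1 Render 2 Render 3 Render 4 Render 5 Render 6 Render 7 Render 8.
Render 1: 0→7, due 39, tardiness 0
Render 2: 7→20, due 37, tardiness 0
Render 3: 20→30, due 67, tardiness 0
Render 4: 30→32, due 72, tardiness 0
Render 5: 32→37, due 77, tardiness 0
Render 6: 37→48, due 48, tardiness 0
Render 7: 48→54, due 40, tardiness 14
Render 8: 54→69, due 51, tardiness 18
Maximum = 18.

18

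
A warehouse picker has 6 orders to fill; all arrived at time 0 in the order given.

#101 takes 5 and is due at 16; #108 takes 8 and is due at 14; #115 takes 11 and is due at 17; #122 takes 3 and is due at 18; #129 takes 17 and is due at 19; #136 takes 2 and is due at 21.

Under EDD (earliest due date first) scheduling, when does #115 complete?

EDD (increasing due date): #108 #101 #115 #122 #129 #136.
#108: 0→8
#101: 8→13
#115: 13→24

24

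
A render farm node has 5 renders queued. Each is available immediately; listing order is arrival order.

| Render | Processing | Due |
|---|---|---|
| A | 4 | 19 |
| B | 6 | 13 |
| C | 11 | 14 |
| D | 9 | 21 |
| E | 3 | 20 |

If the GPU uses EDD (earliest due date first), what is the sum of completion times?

101

EDD (increasing due date): B C A E D.
B: 0→6
C: 6→17
A: 17→21
E: 21→24
D: 24→33
Sum = 6+17+21+24+33 = 101.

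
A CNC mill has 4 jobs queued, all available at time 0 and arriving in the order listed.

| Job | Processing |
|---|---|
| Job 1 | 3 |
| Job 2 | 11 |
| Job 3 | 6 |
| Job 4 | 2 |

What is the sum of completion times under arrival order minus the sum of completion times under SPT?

19

FIFO (arrival order): Job 1 Job 2 Job 3 Job 4.
Job 1: 0→3
Job 2: 3→14
Job 3: 14→20
Job 4: 20→22
Sum = 3+14+20+22 = 59.
SPT (increasing processing time): Job 4 Job 1 Job 3 Job 2.
Job 4: 0→2
Job 1: 2→5
Job 3: 5→11
Job 2: 11→22
Sum = 2+5+11+22 = 40.
Difference = 59 − 40 = 19.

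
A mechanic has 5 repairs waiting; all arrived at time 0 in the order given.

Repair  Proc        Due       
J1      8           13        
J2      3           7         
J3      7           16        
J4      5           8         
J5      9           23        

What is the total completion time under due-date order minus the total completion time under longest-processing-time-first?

EDD (increasing due date): J2 J4 J1 J3 J5.
J2: 0→3
J4: 3→8
J1: 8→16
J3: 16→23
J5: 23→32
Sum = 3+8+16+23+32 = 82.
LPT (decreasing processing time): J5 J1 J3 J4 J2.
J5: 0→9
J1: 9→17
J3: 17→24
J4: 24→29
J2: 29→32
Sum = 9+17+24+29+32 = 111.
Difference = 82 − 111 = -29.

-29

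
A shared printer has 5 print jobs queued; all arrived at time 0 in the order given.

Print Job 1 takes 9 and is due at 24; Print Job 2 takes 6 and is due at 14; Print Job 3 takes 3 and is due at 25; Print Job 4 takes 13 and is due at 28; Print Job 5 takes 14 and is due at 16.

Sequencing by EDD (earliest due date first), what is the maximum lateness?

EDD (increasing due date): Print Job 2 Print Job 5 Print Job 1 Print Job 3 Print Job 4.
Print Job 2: 0→6, due 14, lateness -8
Print Job 5: 6→20, due 16, lateness 4
Print Job 1: 20→29, due 24, lateness 5
Print Job 3: 29→32, due 25, lateness 7
Print Job 4: 32→45, due 28, lateness 17
Maximum = 17.

17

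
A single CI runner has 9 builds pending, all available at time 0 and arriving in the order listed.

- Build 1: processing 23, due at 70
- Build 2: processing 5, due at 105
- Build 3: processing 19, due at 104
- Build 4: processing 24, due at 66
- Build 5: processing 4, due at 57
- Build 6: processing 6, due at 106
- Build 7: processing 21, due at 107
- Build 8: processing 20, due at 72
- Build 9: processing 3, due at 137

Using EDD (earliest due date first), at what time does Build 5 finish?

4

EDD (increasing due date): Build 5 Build 4 Build 1 Build 8 Build 3 Build 2 Build 6 Build 7 Build 9.
Build 5: 0→4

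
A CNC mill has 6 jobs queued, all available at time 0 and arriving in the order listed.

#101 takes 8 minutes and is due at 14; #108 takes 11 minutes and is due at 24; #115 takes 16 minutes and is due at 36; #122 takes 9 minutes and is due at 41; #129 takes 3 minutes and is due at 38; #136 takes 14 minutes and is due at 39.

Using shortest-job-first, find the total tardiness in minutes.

SPT (increasing processing time): #129 #101 #122 #108 #136 #115.
#129: 0→3, due 38, tardiness 0
#101: 3→11, due 14, tardiness 0
#122: 11→20, due 41, tardiness 0
#108: 20→31, due 24, tardiness 7
#136: 31→45, due 39, tardiness 6
#115: 45→61, due 36, tardiness 25
Sum = 0+0+0+7+6+25 = 38.

38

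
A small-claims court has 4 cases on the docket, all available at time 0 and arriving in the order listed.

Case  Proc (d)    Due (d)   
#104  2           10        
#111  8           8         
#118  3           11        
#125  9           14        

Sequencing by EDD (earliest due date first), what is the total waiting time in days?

31

EDD (increasing due date): #111 #104 #118 #125.
#111: waits 0, runs 0→8
#104: waits 8, runs 8→10
#118: waits 10, runs 10→13
#125: waits 13, runs 13→22
Sum = 0+8+10+13 = 31.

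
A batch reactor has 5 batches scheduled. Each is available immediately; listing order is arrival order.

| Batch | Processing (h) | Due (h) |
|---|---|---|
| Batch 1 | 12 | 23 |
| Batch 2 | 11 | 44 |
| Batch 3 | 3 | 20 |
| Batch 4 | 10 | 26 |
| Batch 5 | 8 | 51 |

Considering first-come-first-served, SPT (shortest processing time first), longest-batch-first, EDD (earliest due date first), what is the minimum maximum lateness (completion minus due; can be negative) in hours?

FIFO (arrival order): Batch 1 Batch 2 Batch 3 Batch 4 Batch 5.
Batch 1: 0→12, due 23, lateness -11
Batch 2: 12→23, due 44, lateness -21
Batch 3: 23→26, due 20, lateness 6
Batch 4: 26→36, due 26, lateness 10
Batch 5: 36→44, due 51, lateness -7
Maximum = 10.
SPT (increasing processing time): Batch 3 Batch 5 Batch 4 Batch 2 Batch 1.
Batch 3: 0→3, due 20, lateness -17
Batch 5: 3→11, due 51, lateness -40
Batch 4: 11→21, due 26, lateness -5
Batch 2: 21→32, due 44, lateness -12
Batch 1: 32→44, due 23, lateness 21
Maximum = 21.
LPT (decreasing processing time): Batch 1 Batch 2 Batch 4 Batch 5 Batch 3.
Batch 1: 0→12, due 23, lateness -11
Batch 2: 12→23, due 44, lateness -21
Batch 4: 23→33, due 26, lateness 7
Batch 5: 33→41, due 51, lateness -10
Batch 3: 41→44, due 20, lateness 24
Maximum = 24.
EDD (increasing due date): Batch 3 Batch 1 Batch 4 Batch 2 Batch 5.
Batch 3: 0→3, due 20, lateness -17
Batch 1: 3→15, due 23, lateness -8
Batch 4: 15→25, due 26, lateness -1
Batch 2: 25→36, due 44, lateness -8
Batch 5: 36→44, due 51, lateness -7
Maximum = -1.
FIFO 10, SPT 21, LPT 24, EDD -1 → minimum -1.

-1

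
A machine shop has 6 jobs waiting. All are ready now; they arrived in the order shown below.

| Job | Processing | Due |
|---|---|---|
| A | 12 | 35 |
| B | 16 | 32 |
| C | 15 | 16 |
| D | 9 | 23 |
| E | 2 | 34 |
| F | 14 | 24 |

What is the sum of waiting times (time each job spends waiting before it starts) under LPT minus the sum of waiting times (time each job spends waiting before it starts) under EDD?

28

LPT (decreasing processing time): B C F A D E.
B: waits 0, runs 0→16
C: waits 16, runs 16→31
F: waits 31, runs 31→45
A: waits 45, runs 45→57
D: waits 57, runs 57→66
E: waits 66, runs 66→68
Sum = 0+16+31+45+57+66 = 215.
EDD (increasing due date): C D F B E A.
C: waits 0, runs 0→15
D: waits 15, runs 15→24
F: waits 24, runs 24→38
B: waits 38, runs 38→54
E: waits 54, runs 54→56
A: waits 56, runs 56→68
Sum = 0+15+24+38+54+56 = 187.
Difference = 215 − 187 = 28.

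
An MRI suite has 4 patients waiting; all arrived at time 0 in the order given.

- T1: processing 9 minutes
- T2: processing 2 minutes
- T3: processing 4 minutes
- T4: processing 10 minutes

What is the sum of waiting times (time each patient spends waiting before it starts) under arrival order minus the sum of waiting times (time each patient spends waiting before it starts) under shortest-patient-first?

FIFO (arrival order): T1 T2 T3 T4.
T1: waits 0, runs 0→9
T2: waits 9, runs 9→11
T3: waits 11, runs 11→15
T4: waits 15, runs 15→25
Sum = 0+9+11+15 = 35.
SPT (increasing processing time): T2 T3 T1 T4.
T2: waits 0, runs 0→2
T3: waits 2, runs 2→6
T1: waits 6, runs 6→15
T4: waits 15, runs 15→25
Sum = 0+2+6+15 = 23.
Difference = 35 − 23 = 12.

12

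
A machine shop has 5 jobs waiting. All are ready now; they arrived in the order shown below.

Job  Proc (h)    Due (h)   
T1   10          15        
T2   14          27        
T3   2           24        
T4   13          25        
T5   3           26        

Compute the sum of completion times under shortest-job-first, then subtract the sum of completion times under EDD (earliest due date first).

-25

SPT (increasing processing time): T3 T5 T1 T4 T2.
T3: 0→2
T5: 2→5
T1: 5→15
T4: 15→28
T2: 28→42
Sum = 2+5+15+28+42 = 92.
EDD (increasing due date): T1 T3 T4 T5 T2.
T1: 0→10
T3: 10→12
T4: 12→25
T5: 25→28
T2: 28→42
Sum = 10+12+25+28+42 = 117.
Difference = 92 − 117 = -25.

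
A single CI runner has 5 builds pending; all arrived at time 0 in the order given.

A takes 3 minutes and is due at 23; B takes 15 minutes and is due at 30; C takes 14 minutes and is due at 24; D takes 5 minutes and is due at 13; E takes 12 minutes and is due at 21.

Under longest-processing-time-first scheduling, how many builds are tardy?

LPT (decreasing processing time): B C E D A.
B: 0→15, due 30, tardiness 0
C: 15→29, due 24, tardiness 5
E: 29→41, due 21, tardiness 20
D: 41→46, due 13, tardiness 33
A: 46→49, due 23, tardiness 26
Late builds: 4.

4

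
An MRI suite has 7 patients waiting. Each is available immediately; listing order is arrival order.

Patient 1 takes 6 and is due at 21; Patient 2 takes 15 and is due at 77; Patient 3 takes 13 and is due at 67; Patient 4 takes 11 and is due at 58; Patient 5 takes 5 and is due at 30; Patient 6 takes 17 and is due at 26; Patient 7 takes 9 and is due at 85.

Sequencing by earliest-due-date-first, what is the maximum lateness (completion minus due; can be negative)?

-2

EDD (increasing due date): Patient 1 Patient 6 Patient 5 Patient 4 Patient 3 Patient 2 Patient 7.
Patient 1: 0→6, due 21, lateness -15
Patient 6: 6→23, due 26, lateness -3
Patient 5: 23→28, due 30, lateness -2
Patient 4: 28→39, due 58, lateness -19
Patient 3: 39→52, due 67, lateness -15
Patient 2: 52→67, due 77, lateness -10
Patient 7: 67→76, due 85, lateness -9
Maximum = -2.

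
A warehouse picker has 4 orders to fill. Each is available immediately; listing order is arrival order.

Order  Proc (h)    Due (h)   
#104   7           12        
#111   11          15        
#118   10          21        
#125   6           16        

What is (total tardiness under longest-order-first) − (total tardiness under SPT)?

12

LPT (decreasing processing time): #111 #118 #104 #125.
#111: 0→11, due 15, tardiness 0
#118: 11→21, due 21, tardiness 0
#104: 21→28, due 12, tardiness 16
#125: 28→34, due 16, tardiness 18
Sum = 0+0+16+18 = 34.
SPT (increasing processing time): #125 #104 #118 #111.
#125: 0→6, due 16, tardiness 0
#104: 6→13, due 12, tardiness 1
#118: 13→23, due 21, tardiness 2
#111: 23→34, due 15, tardiness 19
Sum = 0+1+2+19 = 22.
Difference = 34 − 22 = 12.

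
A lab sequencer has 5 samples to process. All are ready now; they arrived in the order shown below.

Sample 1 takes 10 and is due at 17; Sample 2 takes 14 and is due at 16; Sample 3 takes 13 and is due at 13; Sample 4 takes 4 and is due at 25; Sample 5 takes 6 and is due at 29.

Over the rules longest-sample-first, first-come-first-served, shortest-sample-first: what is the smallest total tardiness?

LPT (decreasing processing time): Sample 2 Sample 3 Sample 1 Sample 5 Sample 4.
Sample 2: 0→14, due 16, tardiness 0
Sample 3: 14→27, due 13, tardiness 14
Sample 1: 27→37, due 17, tardiness 20
Sample 5: 37→43, due 29, tardiness 14
Sample 4: 43→47, due 25, tardiness 22
Sum = 0+14+20+14+22 = 70.
FIFO (arrival order): Sample 1 Sample 2 Sample 3 Sample 4 Sample 5.
Sample 1: 0→10, due 17, tardiness 0
Sample 2: 10→24, due 16, tardiness 8
Sample 3: 24→37, due 13, tardiness 24
Sample 4: 37→41, due 25, tardiness 16
Sample 5: 41→47, due 29, tardiness 18
Sum = 0+8+24+16+18 = 66.
SPT (increasing processing time): Sample 4 Sample 5 Sample 1 Sample 3 Sample 2.
Sample 4: 0→4, due 25, tardiness 0
Sample 5: 4→10, due 29, tardiness 0
Sample 1: 10→20, due 17, tardiness 3
Sample 3: 20→33, due 13, tardiness 20
Sample 2: 33→47, due 16, tardiness 31
Sum = 0+0+3+20+31 = 54.
LPT 70, FIFO 66, SPT 54 → minimum 54.

54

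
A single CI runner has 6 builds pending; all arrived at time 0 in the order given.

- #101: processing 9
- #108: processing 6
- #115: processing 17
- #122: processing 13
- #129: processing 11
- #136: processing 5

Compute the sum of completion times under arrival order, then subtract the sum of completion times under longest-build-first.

-37

FIFO (arrival order): #101 #108 #115 #122 #129 #136.
#101: 0→9
#108: 9→15
#115: 15→32
#122: 32→45
#129: 45→56
#136: 56→61
Sum = 9+15+32+45+56+61 = 218.
LPT (decreasing processing time): #115 #122 #129 #101 #108 #136.
#115: 0→17
#122: 17→30
#129: 30→41
#101: 41→50
#108: 50→56
#136: 56→61
Sum = 17+30+41+50+56+61 = 255.
Difference = 218 − 255 = -37.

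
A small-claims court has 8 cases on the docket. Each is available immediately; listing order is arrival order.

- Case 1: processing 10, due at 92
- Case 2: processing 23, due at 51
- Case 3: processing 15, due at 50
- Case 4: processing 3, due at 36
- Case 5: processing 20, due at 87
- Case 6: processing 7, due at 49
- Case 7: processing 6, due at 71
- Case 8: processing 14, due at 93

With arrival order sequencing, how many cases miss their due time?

FIFO (arrival order): Case 1 Case 2 Case 3 Case 4 Case 5 Case 6 Case 7 Case 8.
Case 1: 0→10, due 92, tardiness 0
Case 2: 10→33, due 51, tardiness 0
Case 3: 33→48, due 50, tardiness 0
Case 4: 48→51, due 36, tardiness 15
Case 5: 51→71, due 87, tardiness 0
Case 6: 71→78, due 49, tardiness 29
Case 7: 78→84, due 71, tardiness 13
Case 8: 84→98, due 93, tardiness 5
Late cases: 4.

4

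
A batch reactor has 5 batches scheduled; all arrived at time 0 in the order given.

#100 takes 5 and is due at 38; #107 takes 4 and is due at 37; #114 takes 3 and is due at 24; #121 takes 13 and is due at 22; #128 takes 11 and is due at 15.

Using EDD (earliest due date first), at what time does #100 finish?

36

EDD (increasing due date): #128 #121 #114 #107 #100.
#128: 0→11
#121: 11→24
#114: 24→27
#107: 27→31
#100: 31→36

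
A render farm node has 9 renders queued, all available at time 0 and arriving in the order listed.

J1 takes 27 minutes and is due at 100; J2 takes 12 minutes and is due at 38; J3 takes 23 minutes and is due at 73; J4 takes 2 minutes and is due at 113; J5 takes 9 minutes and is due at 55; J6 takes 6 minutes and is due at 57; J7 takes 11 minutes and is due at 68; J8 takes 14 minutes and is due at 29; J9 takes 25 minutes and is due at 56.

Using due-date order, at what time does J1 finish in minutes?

127

EDD (increasing due date): J8 J2 J5 J9 J6 J7 J3 J1 J4.
J8: 0→14
J2: 14→26
J5: 26→35
J9: 35→60
J6: 60→66
J7: 66→77
J3: 77→100
J1: 100→127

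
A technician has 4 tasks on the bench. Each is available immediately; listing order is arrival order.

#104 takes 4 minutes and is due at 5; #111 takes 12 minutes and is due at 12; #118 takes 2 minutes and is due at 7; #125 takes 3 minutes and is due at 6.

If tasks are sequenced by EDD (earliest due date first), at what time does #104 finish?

4

EDD (increasing due date): #104 #125 #118 #111.
#104: 0→4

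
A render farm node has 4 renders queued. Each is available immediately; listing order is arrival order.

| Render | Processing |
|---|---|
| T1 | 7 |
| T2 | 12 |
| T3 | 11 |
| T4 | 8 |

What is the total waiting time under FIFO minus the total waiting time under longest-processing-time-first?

FIFO (arrival order): T1 T2 T3 T4.
T1: waits 0, runs 0→7
T2: waits 7, runs 7→19
T3: waits 19, runs 19→30
T4: waits 30, runs 30→38
Sum = 0+7+19+30 = 56.
LPT (decreasing processing time): T2 T3 T4 T1.
T2: waits 0, runs 0→12
T3: waits 12, runs 12→23
T4: waits 23, runs 23→31
T1: waits 31, runs 31→38
Sum = 0+12+23+31 = 66.
Difference = 56 − 66 = -10.

-10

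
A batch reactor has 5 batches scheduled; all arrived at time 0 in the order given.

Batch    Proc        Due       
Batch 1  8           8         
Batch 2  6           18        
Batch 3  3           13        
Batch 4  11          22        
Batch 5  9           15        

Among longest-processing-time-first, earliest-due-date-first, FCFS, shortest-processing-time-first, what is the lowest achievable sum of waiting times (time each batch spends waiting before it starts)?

55

LPT (decreasing processing time): Batch 4 Batch 5 Batch 1 Batch 2 Batch 3.
Batch 4: waits 0, runs 0→11
Batch 5: waits 11, runs 11→20
Batch 1: waits 20, runs 20→28
Batch 2: waits 28, runs 28→34
Batch 3: waits 34, runs 34→37
Sum = 0+11+20+28+34 = 93.
EDD (increasing due date): Batch 1 Batch 3 Batch 5 Batch 2 Batch 4.
Batch 1: waits 0, runs 0→8
Batch 3: waits 8, runs 8→11
Batch 5: waits 11, runs 11→20
Batch 2: waits 20, runs 20→26
Batch 4: waits 26, runs 26→37
Sum = 0+8+11+20+26 = 65.
FIFO (arrival order): Batch 1 Batch 2 Batch 3 Batch 4 Batch 5.
Batch 1: waits 0, runs 0→8
Batch 2: waits 8, runs 8→14
Batch 3: waits 14, runs 14→17
Batch 4: waits 17, runs 17→28
Batch 5: waits 28, runs 28→37
Sum = 0+8+14+17+28 = 67.
SPT (increasing processing time): Batch 3 Batch 2 Batch 1 Batch 5 Batch 4.
Batch 3: waits 0, runs 0→3
Batch 2: waits 3, runs 3→9
Batch 1: waits 9, runs 9→17
Batch 5: waits 17, runs 17→26
Batch 4: waits 26, runs 26→37
Sum = 0+3+9+17+26 = 55.
LPT 93, EDD 65, FIFO 67, SPT 55 → minimum 55.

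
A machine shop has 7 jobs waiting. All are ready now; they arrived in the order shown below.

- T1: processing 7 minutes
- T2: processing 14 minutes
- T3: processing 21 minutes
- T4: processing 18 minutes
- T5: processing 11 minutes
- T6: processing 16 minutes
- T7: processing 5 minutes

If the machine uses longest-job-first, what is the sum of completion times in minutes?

LPT (decreasing processing time): T3 T4 T6 T2 T5 T1 T7.
T3: 0→21
T4: 21→39
T6: 39→55
T2: 55→69
T5: 69→80
T1: 80→87
T7: 87→92
Sum = 21+39+55+69+80+87+92 = 443.

443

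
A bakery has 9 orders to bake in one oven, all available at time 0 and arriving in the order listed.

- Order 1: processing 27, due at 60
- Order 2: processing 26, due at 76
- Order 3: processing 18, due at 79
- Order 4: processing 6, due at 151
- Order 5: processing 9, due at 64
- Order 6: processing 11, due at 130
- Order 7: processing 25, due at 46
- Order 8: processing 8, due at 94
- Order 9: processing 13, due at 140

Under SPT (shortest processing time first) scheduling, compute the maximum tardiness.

SPT (increasing processing time): Order 4 Order 8 Order 5 Order 6 Order 9 Order 3 Order 7 Order 2 Order 1.
Order 4: 0→6, due 151, tardiness 0
Order 8: 6→14, due 94, tardiness 0
Order 5: 14→23, due 64, tardiness 0
Order 6: 23→34, due 130, tardiness 0
Order 9: 34→47, due 140, tardiness 0
Order 3: 47→65, due 79, tardiness 0
Order 7: 65→90, due 46, tardiness 44
Order 2: 90→116, due 76, tardiness 40
Order 1: 116→143, due 60, tardiness 83
Maximum = 83.

83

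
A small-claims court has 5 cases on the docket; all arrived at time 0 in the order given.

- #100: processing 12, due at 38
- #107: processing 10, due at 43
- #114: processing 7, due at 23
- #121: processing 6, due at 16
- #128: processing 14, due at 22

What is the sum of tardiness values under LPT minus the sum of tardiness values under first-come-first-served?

LPT (decreasing processing time): #128 #100 #107 #114 #121.
#128: 0→14, due 22, tardiness 0
#100: 14→26, due 38, tardiness 0
#107: 26→36, due 43, tardiness 0
#114: 36→43, due 23, tardiness 20
#121: 43→49, due 16, tardiness 33
Sum = 0+0+0+20+33 = 53.
FIFO (arrival order): #100 #107 #114 #121 #128.
#100: 0→12, due 38, tardiness 0
#107: 12→22, due 43, tardiness 0
#114: 22→29, due 23, tardiness 6
#121: 29→35, due 16, tardiness 19
#128: 35→49, due 22, tardiness 27
Sum = 0+0+6+19+27 = 52.
Difference = 53 − 52 = 1.

1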